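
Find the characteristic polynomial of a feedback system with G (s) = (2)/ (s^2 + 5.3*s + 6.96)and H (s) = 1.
Characteristic poly = G_den * H_den + G_num * H_num = (s^2 + 5.3*s + 6.96) + (2) = s^2 + 5.3*s + 8.96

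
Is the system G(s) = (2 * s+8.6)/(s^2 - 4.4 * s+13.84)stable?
Denominator: s^2 - 4.4*s + 13.84. Poles: 2.2 + 3j, 2.2 - 3j. All Re(p)<0: No (unstable)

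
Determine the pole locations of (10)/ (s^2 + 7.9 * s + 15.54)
Set denominator = 0: s^2 + 7.9*s + 15.54 = (s + 3.7)(s + 4.2) = 0 → Poles: -3.7, -4.2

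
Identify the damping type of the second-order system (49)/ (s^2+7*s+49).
Standard form: ωn²/(s²+2ζωn·s+ωn²) gives ωn=7, ζ=0.5.
Underdamped (ζ = 0.5 < 1)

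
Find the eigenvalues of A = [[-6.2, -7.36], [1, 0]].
Eigenvalues solve det(λI - A) = 0.
Characteristic polynomial: λ^2 + 6.2*λ + 7.36 = 0.
Factor: (λ + 1.6)(λ + 4.6) = 0.
Roots: -1.6, -4.6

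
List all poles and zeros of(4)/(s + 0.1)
Set denominator = 0: s + 0.1 = 0 → Poles: -0.1
Numerator is a nonzero constant (4) → Zeros: none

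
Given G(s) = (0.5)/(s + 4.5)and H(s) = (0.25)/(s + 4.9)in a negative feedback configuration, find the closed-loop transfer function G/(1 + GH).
Closed-loop T = G/(1+GH).
Numerator: G_num * H_den = 0.5*s + 2.45.
Denominator: G_den * H_den + G_num * H_num = (s^2 + 9.4*s + 22.05) + (0.125) = s^2 + 9.4*s + 22.175.
T(s) = (0.5*s + 2.45)/(s^2 + 9.4*s + 22.175)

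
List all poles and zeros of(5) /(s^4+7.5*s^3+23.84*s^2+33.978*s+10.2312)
Set denominator = 0: s^4 + 7.5*s^3 + 23.84*s^2 + 33.978*s + 10.2312 = (s + 2.9)(s + 0.4)(s^2 + 4.2*s + 8.82) = 0 → Poles: -0.4, -2.1 + 2.1j, -2.1 - 2.1j, -2.9
Numerator is a nonzero constant (5) → Zeros: none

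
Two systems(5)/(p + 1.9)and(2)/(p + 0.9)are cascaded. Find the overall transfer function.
Series: H = H₁ · H₂ = (n₁·n₂)/(d₁·d₂).
Num: n₁·n₂ = 10. Den: d₁·d₂ = p^2 + 2.8*p + 1.71.
H(p) = (10)/(p^2 + 2.8*p + 1.71)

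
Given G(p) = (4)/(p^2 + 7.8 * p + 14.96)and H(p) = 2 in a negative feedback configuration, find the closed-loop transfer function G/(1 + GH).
Closed-loop T = G/(1+GH).
Numerator: G_num * H_den = 4.
Denominator: G_den * H_den + G_num * H_num = (p^2 + 7.8*p + 14.96) + (8) = p^2 + 7.8*p + 22.96.
T(p) = (4)/(p^2 + 7.8*p + 22.96)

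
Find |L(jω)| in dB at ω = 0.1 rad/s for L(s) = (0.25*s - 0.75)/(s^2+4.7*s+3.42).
Substitute s = j*0.1: L(j0.1) = -0.214849 + 0.036944j.
|L(j0.1)| = sqrt(Re² + Im²) = 0.218.
20*log₁₀(0.218) = -13.23 dB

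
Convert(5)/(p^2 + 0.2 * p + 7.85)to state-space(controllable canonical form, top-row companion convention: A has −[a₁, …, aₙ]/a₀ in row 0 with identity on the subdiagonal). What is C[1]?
Reachable canonical form: C = numerator coefficients (right-aligned, zero-padded to length n).
num = 5, C = [[0, 5]].
C[1] = 5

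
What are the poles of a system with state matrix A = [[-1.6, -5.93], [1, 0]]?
Eigenvalues solve det(λI - A) = 0.
Characteristic polynomial: λ^2 + 1.6*λ + 5.93 = 0.
Roots: -0.8 + 2.3j, -0.8 - 2.3j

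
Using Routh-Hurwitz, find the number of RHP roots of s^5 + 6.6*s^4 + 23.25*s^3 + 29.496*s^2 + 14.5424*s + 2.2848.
Routh array:
s^5: [1, 23.25, 14.5424]; s^4: [6.6, 29.496, 2.2848]; s^3: [18.7809, 14.1962]; s^2: [24.5072, 2.2848]; s^1: [12.4453]; s^0: [2.2848]
First column: [1, 6.6, 18.7809, 24.5072, 12.4453, 2.2848]. Sign changes = RHP roots = 0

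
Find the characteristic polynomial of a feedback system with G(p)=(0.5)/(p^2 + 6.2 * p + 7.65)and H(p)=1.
Characteristic poly = G_den * H_den + G_num * H_num = (p^2 + 6.2*p + 7.65) + (0.5) = p^2 + 6.2*p + 8.15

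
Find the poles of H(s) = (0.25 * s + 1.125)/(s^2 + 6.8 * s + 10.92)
Set denominator = 0: s^2 + 6.8*s + 10.92 = (s + 4.2)(s + 2.6) = 0 → Poles: -2.6, -4.2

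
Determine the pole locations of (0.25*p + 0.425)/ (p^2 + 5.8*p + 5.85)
Set denominator = 0: p^2 + 5.8*p + 5.85 = (p + 4.5)(p + 1.3) = 0 → Poles: -1.3, -4.5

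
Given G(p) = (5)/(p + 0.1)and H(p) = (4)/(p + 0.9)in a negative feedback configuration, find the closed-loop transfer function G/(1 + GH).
Closed-loop T = G/(1+GH).
Numerator: G_num * H_den = 5*p + 4.5.
Denominator: G_den * H_den + G_num * H_num = (p^2 + p + 0.09) + (20) = p^2 + p + 20.09.
T(p) = (5*p + 4.5)/(p^2 + p + 20.09)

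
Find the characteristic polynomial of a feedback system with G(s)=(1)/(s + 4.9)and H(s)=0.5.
Characteristic poly = G_den * H_den + G_num * H_num = (s + 4.9) + (0.5) = s + 5.4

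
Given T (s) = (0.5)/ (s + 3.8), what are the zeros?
Numerator is a nonzero constant (0.5) → Zeros: none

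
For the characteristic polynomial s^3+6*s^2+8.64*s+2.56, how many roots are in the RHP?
s^3 + 6*s^2 + 8.64*s + 2.56 = (s + 1.6)(s + 0.4)(s + 4). Poles: -0.4, -1.6, -4. RHP poles (Re>0): 0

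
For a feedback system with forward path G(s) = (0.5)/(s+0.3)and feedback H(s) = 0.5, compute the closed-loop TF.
Closed-loop T = G/(1+GH).
Numerator: G_num * H_den = 0.5.
Denominator: G_den * H_den + G_num * H_num = (s + 0.3) + (0.25) = s + 0.55.
T(s) = (0.5)/(s + 0.55)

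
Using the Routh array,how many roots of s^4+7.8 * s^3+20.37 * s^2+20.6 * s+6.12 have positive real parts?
Routh array:
s^4: [1, 20.37, 6.12]; s^3: [7.8, 20.6]; s^2: [17.729, 6.12]; s^1: [17.9075]; s^0: [6.12]
First column: [1, 7.8, 17.729, 17.9075, 6.12]. Sign changes = RHP roots = 0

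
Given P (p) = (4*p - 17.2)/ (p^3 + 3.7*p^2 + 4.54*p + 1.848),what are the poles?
Set denominator = 0: p^3 + 3.7*p^2 + 4.54*p + 1.848 = (p + 1.2)(p + 1.4)(p + 1.1) = 0 → Poles: -1.1, -1.2, -1.4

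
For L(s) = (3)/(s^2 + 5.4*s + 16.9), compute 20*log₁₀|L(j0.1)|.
Substitute s = j*0.1: L(j0.1) = 0.177439 - 0.00567299j.
|L(j0.1)| = sqrt(Re² + Im²) = 0.1775.
20*log₁₀(0.1775) = -15.01 dB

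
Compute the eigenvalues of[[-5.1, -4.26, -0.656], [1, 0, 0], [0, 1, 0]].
Eigenvalues solve det(λI - A) = 0.
Characteristic polynomial: λ^3 + 5.1*λ^2 + 4.26*λ + 0.656 = 0.
Factor: (λ + 0.2)(λ + 0.8)(λ + 4.1) = 0.
Roots: -0.2, -0.8, -4.1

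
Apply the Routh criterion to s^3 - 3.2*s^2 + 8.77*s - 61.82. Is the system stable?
Routh array:
s^3: [1, 8.77]; s^2: [-3.2, -61.82]; s^1: [-10.54875]; s^0: [-61.82]
First column: [1, -3.2, -10.54875, -61.82]. Sign changes = 1.
No, unstable (1 RHP root(s))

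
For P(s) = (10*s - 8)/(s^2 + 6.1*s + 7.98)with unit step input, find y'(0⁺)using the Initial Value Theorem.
IVT: y'(0⁺) = lim_{s→∞} s²·Y(s) = lim_{s→∞} s·P(s).
deg(num) = 1, deg(den) = 2, relative degree = 1, so s·P(s) → (leading num)/(leading den) = 10/1 = 10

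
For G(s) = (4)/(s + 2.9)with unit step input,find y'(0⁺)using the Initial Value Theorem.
IVT: y'(0⁺) = lim_{s→∞} s²·Y(s) = lim_{s→∞} s·G(s).
deg(num) = 0, deg(den) = 1, relative degree = 1, so s·G(s) → (leading num)/(leading den) = 4/1 = 4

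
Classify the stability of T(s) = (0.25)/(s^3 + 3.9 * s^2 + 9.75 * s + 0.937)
Denominator: s^3 + 3.9*s^2 + 9.75*s + 0.937 = (s + 0.1)(s^2 + 3.8*s + 9.37). Poles: -0.1, -1.9 + 2.4j, -1.9 - 2.4j. Stable (all poles in LHP)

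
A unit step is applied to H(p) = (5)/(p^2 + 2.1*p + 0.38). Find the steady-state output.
FVT: lim_{t→∞} y(t) = lim_{p→0} p*Y(p) where Y(p) = H(p)/p.
= lim_{p→0} H(p) = H(0) = num(0)/den(0) = 5/0.38 = 13.16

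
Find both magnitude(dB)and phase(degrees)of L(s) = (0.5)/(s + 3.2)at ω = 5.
Substitute s = j*5: L(j5) = 0.045403 - 0.0709421j.
|L| = 20*log₁₀(sqrt(Re²+Im²)) = -21.49 dB.
∠L = atan2(Im, Re) = -57.38°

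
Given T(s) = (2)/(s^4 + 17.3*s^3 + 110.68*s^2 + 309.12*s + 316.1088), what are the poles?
Set denominator = 0: s^4 + 17.3*s^3 + 110.68*s^2 + 309.12*s + 316.1088 = (s + 4.8)(s + 2.8)(s + 4.8)(s + 4.9) = 0 → Poles: -2.8, -4.8, -4.8, -4.9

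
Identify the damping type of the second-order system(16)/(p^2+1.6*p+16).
Standard form: ωn²/(p²+2ζωn·p+ωn²) gives ωn=4, ζ=0.2.
Underdamped (ζ = 0.2 < 1)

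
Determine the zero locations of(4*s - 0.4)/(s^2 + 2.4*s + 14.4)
Set numerator = 0: 4*s - 0.4 = 0 → Zeros: 0.1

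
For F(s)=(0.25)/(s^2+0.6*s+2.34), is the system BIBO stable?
Denominator: s^2 + 0.6*s + 2.34. Poles: -0.3 + 1.5j, -0.3 - 1.5j. All Re(p)<0: Yes (stable)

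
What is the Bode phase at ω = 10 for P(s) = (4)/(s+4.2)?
Substitute s = j*10: P(j10) = 0.142809 - 0.34002j.
∠P(j10) = atan2(Im, Re) = atan2(-0.34002, 0.142809) = -67.22°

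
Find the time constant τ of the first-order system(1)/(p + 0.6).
First-order system: τ = -1/pole. Pole = -0.6. τ = -1/(-0.6) = 1.667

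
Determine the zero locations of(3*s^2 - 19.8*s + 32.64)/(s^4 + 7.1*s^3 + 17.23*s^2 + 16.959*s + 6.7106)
Set numerator = 0: 3*s^2 - 19.8*s + 32.64 = 3*(s - 3.2)(s - 3.4) = 0 → Zeros: 3.2, 3.4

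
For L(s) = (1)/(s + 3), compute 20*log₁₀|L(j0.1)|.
Substitute s = j*0.1: L(j0.1) = 0.332963 - 0.0110988j.
|L(j0.1)| = sqrt(Re² + Im²) = 0.3331.
20*log₁₀(0.3331) = -9.55 dB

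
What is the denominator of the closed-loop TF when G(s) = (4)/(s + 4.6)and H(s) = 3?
Characteristic poly = G_den * H_den + G_num * H_num = (s + 4.6) + (12) = s + 16.6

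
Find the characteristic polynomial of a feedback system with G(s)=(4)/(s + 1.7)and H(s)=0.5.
Characteristic poly = G_den * H_den + G_num * H_num = (s + 1.7) + (2) = s + 3.7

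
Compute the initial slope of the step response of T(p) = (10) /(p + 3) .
IVT: y'(0⁺) = lim_{p→∞} p²·Y(p) = lim_{p→∞} p·T(p).
deg(num) = 0, deg(den) = 1, relative degree = 1, so p·T(p) → (leading num)/(leading den) = 10/1 = 10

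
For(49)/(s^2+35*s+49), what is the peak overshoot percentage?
Standard form: ωn²/(s²+2ζωn·s+ωn²) → ωn = 7, ζ = 2.5.
ζ ≥ 1, so the response is non-oscillatory: peak overshoot = 0%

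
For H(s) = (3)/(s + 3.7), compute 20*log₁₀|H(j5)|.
Substitute s = j*5: H(j5) = 0.286896 - 0.387697j.
|H(j5)| = sqrt(Re² + Im²) = 0.4823.
20*log₁₀(0.4823) = -6.33 dB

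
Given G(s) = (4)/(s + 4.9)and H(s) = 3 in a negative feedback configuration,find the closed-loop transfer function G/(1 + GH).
Closed-loop T = G/(1+GH).
Numerator: G_num * H_den = 4.
Denominator: G_den * H_den + G_num * H_num = (s + 4.9) + (12) = s + 16.9.
T(s) = (4)/(s + 16.9)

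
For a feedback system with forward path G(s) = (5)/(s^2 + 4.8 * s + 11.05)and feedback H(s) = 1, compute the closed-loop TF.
Closed-loop T = G/(1+GH).
Numerator: G_num * H_den = 5.
Denominator: G_den * H_den + G_num * H_num = (s^2 + 4.8*s + 11.05) + (5) = s^2 + 4.8*s + 16.05.
T(s) = (5)/(s^2 + 4.8*s + 16.05)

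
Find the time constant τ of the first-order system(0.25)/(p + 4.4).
First-order system: τ = -1/pole. Pole = -4.4. τ = -1/(-4.4) = 0.2273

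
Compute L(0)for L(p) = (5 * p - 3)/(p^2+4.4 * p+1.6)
DC gain = L(0) = num(0)/den(0) = -3/1.6 = -1.875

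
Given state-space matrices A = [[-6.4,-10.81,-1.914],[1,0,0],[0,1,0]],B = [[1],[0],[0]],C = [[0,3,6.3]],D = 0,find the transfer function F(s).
F(s) = C(sI - A)⁻¹B + D.
Characteristic polynomial det(sI - A) = s^3 + 6.4*s^2 + 10.81*s + 1.914.
Numerator from C·adj(sI-A)·B + D·det(sI-A) = 3*s + 6.3.
F(s) = (3*s + 6.3)/(s^3 + 6.4*s^2 + 10.81*s + 1.914)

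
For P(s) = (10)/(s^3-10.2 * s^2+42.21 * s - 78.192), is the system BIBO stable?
Denominator: s^3 - 10.2*s^2 + 42.21*s - 78.192 = (s - 4.8)(s^2 - 5.4*s + 16.29). Poles: 2.7 + 3j, 2.7 - 3j, 4.8. All Re(p)<0: No (unstable)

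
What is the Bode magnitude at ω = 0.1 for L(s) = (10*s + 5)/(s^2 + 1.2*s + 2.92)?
Substitute s = j*0.1: L(j0.1) = 1.72944 + 0.272325j.
|L(j0.1)| = sqrt(Re² + Im²) = 1.751.
20*log₁₀(1.751) = 4.86 dB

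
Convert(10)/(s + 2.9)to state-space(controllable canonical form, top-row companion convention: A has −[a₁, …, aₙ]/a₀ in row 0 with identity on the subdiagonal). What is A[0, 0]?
Reachable canonical form for den = s + 2.9: top row of A = -[a₁,a₂,...,aₙ]/a₀, ones on the subdiagonal, zeros elsewhere.
A = [[-2.9]].
A[0,0] = -2.9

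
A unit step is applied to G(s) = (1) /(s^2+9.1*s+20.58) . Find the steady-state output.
FVT: lim_{t→∞} y(t) = lim_{s→0} s*Y(s) where Y(s) = G(s)/s.
= lim_{s→0} G(s) = G(0) = num(0)/den(0) = 1/20.58 = 0.04859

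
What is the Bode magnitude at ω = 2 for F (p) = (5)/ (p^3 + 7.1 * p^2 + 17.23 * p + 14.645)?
Substitute p = j*2: F(j2) = -0.0773334 - 0.148763j.
|F(j2)| = sqrt(Re² + Im²) = 0.1677.
20*log₁₀(0.1677) = -15.51 dB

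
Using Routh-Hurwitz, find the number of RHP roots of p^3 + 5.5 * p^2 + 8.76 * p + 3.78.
Routh array:
p^3: [1, 8.76]; p^2: [5.5, 3.78]; p^1: [8.07273]; p^0: [3.78]
First column: [1, 5.5, 8.07273, 3.78]. Sign changes = RHP roots = 0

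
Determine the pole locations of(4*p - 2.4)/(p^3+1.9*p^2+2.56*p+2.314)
Set denominator = 0: p^3 + 1.9*p^2 + 2.56*p + 2.314 = (p + 1.3)(p^2 + 0.6*p + 1.78) = 0 → Poles: -0.3 + 1.3j, -0.3 - 1.3j, -1.3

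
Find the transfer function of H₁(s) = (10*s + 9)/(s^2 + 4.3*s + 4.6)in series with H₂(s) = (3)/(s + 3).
Series: H = H₁ · H₂ = (n₁·n₂)/(d₁·d₂).
Num: n₁·n₂ = 30*s + 27. Den: d₁·d₂ = s^3 + 7.3*s^2 + 17.5*s + 13.8.
H(s) = (30*s + 27)/(s^3 + 7.3*s^2 + 17.5*s + 13.8)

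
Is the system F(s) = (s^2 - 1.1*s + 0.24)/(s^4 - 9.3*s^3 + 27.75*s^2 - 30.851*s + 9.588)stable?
Denominator: s^4 - 9.3*s^3 + 27.75*s^2 - 30.851*s + 9.588 = (s - 2.4)(s - 4.7)(s - 1.7)(s - 0.5). Poles: 0.5, 1.7, 2.4, 4.7. All Re(p)<0: No (unstable)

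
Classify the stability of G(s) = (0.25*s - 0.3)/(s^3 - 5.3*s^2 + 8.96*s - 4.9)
Denominator: s^3 - 5.3*s^2 + 8.96*s - 4.9 = (s - 1.4)(s - 1.4)(s - 2.5). Poles: 1.4, 1.4, 2.5. Unstable (3 pole(s) in RHP)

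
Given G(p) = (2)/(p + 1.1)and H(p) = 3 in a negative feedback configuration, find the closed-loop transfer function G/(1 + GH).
Closed-loop T = G/(1+GH).
Numerator: G_num * H_den = 2.
Denominator: G_den * H_den + G_num * H_num = (p + 1.1) + (6) = p + 7.1.
T(p) = (2)/(p + 7.1)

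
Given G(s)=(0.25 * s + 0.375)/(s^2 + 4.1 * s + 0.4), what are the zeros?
Set numerator = 0: 0.25*s + 0.375 = 0 → Zeros: -1.5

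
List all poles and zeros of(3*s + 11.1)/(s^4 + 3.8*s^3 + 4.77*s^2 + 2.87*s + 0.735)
Set denominator = 0: s^4 + 3.8*s^3 + 4.77*s^2 + 2.87*s + 0.735 = (s + 0.7)(s + 2.1)(s^2 + s + 0.5) = 0 → Poles: -0.5 + 0.5j, -0.5 - 0.5j, -0.7, -2.1
Set numerator = 0: 3*s + 11.1 = 0 → Zeros: -3.7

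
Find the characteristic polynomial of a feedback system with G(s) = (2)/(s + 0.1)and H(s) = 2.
Characteristic poly = G_den * H_den + G_num * H_num = (s + 0.1) + (4) = s + 4.1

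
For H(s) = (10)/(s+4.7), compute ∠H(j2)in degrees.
Substitute s = j*2: H(j2) = 1.80146 - 0.766577j.
∠H(j2) = atan2(Im, Re) = atan2(-0.766577, 1.80146) = -23.05°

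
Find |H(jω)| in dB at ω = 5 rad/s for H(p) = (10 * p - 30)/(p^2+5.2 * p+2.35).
Substitute p = j*5: H(j5) = 1.66481 - 0.296462j.
|H(j5)| = sqrt(Re² + Im²) = 1.691.
20*log₁₀(1.691) = 4.56 dB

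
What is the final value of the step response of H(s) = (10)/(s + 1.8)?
FVT: lim_{t→∞} y(t) = lim_{s→0} s*Y(s) where Y(s) = H(s)/s.
= lim_{s→0} H(s) = H(0) = num(0)/den(0) = 10/1.8 = 5.556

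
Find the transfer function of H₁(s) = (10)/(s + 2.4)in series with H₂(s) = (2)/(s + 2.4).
Series: H = H₁ · H₂ = (n₁·n₂)/(d₁·d₂).
Num: n₁·n₂ = 20. Den: d₁·d₂ = s^2 + 4.8*s + 5.76.
H(s) = (20)/(s^2 + 4.8*s + 5.76)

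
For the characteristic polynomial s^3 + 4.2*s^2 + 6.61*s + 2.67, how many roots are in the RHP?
s^3 + 4.2*s^2 + 6.61*s + 2.67 = (s + 0.6)(s^2 + 3.6*s + 4.45). Poles: -0.6, -1.8 + 1.1j, -1.8 - 1.1j. RHP poles (Re>0): 0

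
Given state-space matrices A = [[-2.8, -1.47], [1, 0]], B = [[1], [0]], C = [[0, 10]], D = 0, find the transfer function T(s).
T(s) = C(sI - A)⁻¹B + D.
Characteristic polynomial det(sI - A) = s^2 + 2.8*s + 1.47.
Numerator from C·adj(sI-A)·B + D·det(sI-A) = 10.
T(s) = (10)/(s^2 + 2.8*s + 1.47)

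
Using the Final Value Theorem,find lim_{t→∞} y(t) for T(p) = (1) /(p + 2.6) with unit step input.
FVT: lim_{t→∞} y(t) = lim_{p→0} p*Y(p) where Y(p) = T(p)/p.
= lim_{p→0} T(p) = T(0) = num(0)/den(0) = 1/2.6 = 0.3846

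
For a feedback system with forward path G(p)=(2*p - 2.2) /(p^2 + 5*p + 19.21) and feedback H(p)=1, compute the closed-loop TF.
Closed-loop T = G/(1+GH).
Numerator: G_num * H_den = 2*p - 2.2.
Denominator: G_den * H_den + G_num * H_num = (p^2 + 5*p + 19.21) + (2*p - 2.2) = p^2 + 7*p + 17.01.
T(p) = (2*p - 2.2)/(p^2 + 7*p + 17.01)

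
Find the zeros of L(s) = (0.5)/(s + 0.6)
Numerator is a nonzero constant (0.5) → Zeros: none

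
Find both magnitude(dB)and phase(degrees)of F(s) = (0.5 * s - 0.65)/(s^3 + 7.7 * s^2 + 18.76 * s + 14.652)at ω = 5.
Substitute s = j*5: F(j5) = 0.00115329 - 0.0142593j.
|F| = 20*log₁₀(sqrt(Re²+Im²)) = -36.89 dB.
∠F = atan2(Im, Re) = -85.38°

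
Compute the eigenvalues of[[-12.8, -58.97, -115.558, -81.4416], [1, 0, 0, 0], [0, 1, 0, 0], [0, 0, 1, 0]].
Eigenvalues solve det(λI - A) = 0.
Characteristic polynomial: λ^4 + 12.8*λ^3 + 58.97*λ^2 + 115.558*λ + 81.4416 = 0.
Factor: (λ + 4.7)(λ + 3.8)(λ + 2.4)(λ + 1.9) = 0.
Roots: -1.9, -2.4, -3.8, -4.7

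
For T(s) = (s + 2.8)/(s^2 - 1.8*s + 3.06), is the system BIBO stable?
Denominator: s^2 - 1.8*s + 3.06. Poles: 0.9 + 1.5j, 0.9 - 1.5j. All Re(p)<0: No (unstable)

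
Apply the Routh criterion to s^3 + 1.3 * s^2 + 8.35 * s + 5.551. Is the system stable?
Routh array:
s^3: [1, 8.35]; s^2: [1.3, 5.551]; s^1: [4.08]; s^0: [5.551]
First column: [1, 1.3, 4.08, 5.551]. Sign changes = 0.
Yes, stable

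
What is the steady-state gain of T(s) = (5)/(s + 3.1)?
DC gain = T(0) = num(0)/den(0) = 5/3.1 = 1.613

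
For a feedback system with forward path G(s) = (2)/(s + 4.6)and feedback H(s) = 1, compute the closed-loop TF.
Closed-loop T = G/(1+GH).
Numerator: G_num * H_den = 2.
Denominator: G_den * H_den + G_num * H_num = (s + 4.6) + (2) = s + 6.6.
T(s) = (2)/(s + 6.6)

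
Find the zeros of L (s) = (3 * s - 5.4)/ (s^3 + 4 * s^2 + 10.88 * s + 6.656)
Set numerator = 0: 3*s - 5.4 = 0 → Zeros: 1.8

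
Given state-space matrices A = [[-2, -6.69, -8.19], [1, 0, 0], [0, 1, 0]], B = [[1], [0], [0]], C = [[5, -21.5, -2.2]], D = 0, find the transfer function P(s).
P(s) = C(sI - A)⁻¹B + D.
Characteristic polynomial det(sI - A) = s^3 + 2*s^2 + 6.69*s + 8.19.
Numerator from C·adj(sI-A)·B + D·det(sI-A) = 5*s^2 - 21.5*s - 2.2.
P(s) = (5*s^2 - 21.5*s - 2.2)/(s^3 + 2*s^2 + 6.69*s + 8.19)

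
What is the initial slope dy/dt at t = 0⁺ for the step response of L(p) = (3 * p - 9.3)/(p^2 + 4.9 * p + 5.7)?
IVT: y'(0⁺) = lim_{p→∞} p²·Y(p) = lim_{p→∞} p·L(p).
deg(num) = 1, deg(den) = 2, relative degree = 1, so p·L(p) → (leading num)/(leading den) = 3/1 = 3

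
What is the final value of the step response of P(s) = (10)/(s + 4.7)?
FVT: lim_{t→∞} y(t) = lim_{s→0} s*Y(s) where Y(s) = P(s)/s.
= lim_{s→0} P(s) = P(0) = num(0)/den(0) = 10/4.7 = 2.128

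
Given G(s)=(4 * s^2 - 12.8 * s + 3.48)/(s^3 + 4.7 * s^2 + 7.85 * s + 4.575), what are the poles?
Set denominator = 0: s^3 + 4.7*s^2 + 7.85*s + 4.575 = (s + 1.5)(s^2 + 3.2*s + 3.05) = 0 → Poles: -1.5, -1.6 + 0.7j, -1.6 - 0.7j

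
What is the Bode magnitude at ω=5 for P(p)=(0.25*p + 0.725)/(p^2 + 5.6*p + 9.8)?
Substitute p = j*5: P(j5) = 0.0236247 - 0.0387177j.
|P(j5)| = sqrt(Re² + Im²) = 0.04536.
20*log₁₀(0.04536) = -26.87 dB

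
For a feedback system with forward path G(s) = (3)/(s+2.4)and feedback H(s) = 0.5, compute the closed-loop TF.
Closed-loop T = G/(1+GH).
Numerator: G_num * H_den = 3.
Denominator: G_den * H_den + G_num * H_num = (s + 2.4) + (1.5) = s + 3.9.
T(s) = (3)/(s + 3.9)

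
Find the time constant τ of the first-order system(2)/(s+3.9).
First-order system: τ = -1/pole. Pole = -3.9. τ = -1/(-3.9) = 0.2564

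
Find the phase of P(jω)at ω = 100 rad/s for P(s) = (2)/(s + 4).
Substitute s = j*100: P(j100) = 0.000798722 - 0.0199681j.
∠P(j100) = atan2(Im, Re) = atan2(-0.0199681, 0.000798722) = -87.71°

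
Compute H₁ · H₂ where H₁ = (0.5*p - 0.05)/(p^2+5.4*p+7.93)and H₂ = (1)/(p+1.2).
Series: H = H₁ · H₂ = (n₁·n₂)/(d₁·d₂).
Num: n₁·n₂ = 0.5*p - 0.05. Den: d₁·d₂ = p^3 + 6.6*p^2 + 14.41*p + 9.516.
H(p) = (0.5*p - 0.05)/(p^3 + 6.6*p^2 + 14.41*p + 9.516)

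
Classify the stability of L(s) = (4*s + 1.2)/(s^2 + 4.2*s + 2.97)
Denominator: s^2 + 4.2*s + 2.97 = (s + 0.9)(s + 3.3). Poles: -0.9, -3.3. Stable (all poles in LHP)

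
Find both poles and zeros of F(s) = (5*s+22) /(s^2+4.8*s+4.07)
Set denominator = 0: s^2 + 4.8*s + 4.07 = (s + 1.1)(s + 3.7) = 0 → Poles: -1.1, -3.7
Set numerator = 0: 5*s + 22 = 0 → Zeros: -4.4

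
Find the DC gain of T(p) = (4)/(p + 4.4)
DC gain = T(0) = num(0)/den(0) = 4/4.4 = 0.9091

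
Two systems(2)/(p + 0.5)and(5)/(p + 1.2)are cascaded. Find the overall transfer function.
Series: H = H₁ · H₂ = (n₁·n₂)/(d₁·d₂).
Num: n₁·n₂ = 10. Den: d₁·d₂ = p^2 + 1.7*p + 0.6.
H(p) = (10)/(p^2 + 1.7*p + 0.6)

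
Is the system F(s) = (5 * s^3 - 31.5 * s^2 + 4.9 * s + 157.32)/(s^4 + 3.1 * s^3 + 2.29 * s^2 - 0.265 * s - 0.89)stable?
Denominator: s^4 + 3.1*s^3 + 2.29*s^2 - 0.265*s - 0.89 = (s - 0.5)(s + 2)(s^2 + 1.6*s + 0.89). Poles: -0.8 + 0.5j, -0.8 - 0.5j, -2, 0.5. All Re(p)<0: No (unstable)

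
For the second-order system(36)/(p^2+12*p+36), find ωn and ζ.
Standard form: ωn²/(p²+2ζωn·p+ωn²).
const=36=ωn² → ωn=6, p coeff=12=2ζωn → ζ=1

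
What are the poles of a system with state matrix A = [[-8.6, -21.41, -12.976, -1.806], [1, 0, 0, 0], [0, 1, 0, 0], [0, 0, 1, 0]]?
Eigenvalues solve det(λI - A) = 0.
Characteristic polynomial: λ^4 + 8.6*λ^3 + 21.41*λ^2 + 12.976*λ + 1.806 = 0.
Factor: (λ + 3.5)(λ + 0.6)(λ + 0.2)(λ + 4.3) = 0.
Roots: -0.2, -0.6, -3.5, -4.3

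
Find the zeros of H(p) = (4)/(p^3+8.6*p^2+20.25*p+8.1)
Numerator is a nonzero constant (4) → Zeros: none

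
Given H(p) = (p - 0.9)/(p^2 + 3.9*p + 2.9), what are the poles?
Set denominator = 0: p^2 + 3.9*p + 2.9 = (p + 1)(p + 2.9) = 0 → Poles: -1, -2.9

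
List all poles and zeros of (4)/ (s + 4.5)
Set denominator = 0: s + 4.5 = 0 → Poles: -4.5
Numerator is a nonzero constant (4) → Zeros: none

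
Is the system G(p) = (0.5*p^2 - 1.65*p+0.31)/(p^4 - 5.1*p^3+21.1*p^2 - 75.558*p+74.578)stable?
Denominator: p^4 - 5.1*p^3 + 21.1*p^2 - 75.558*p + 74.578 = (p - 3.5)(p - 1.4)(p^2 - 0.2*p + 15.22). Poles: 0.1 + 3.9j, 0.1 - 3.9j, 1.4, 3.5. All Re(p)<0: No (unstable)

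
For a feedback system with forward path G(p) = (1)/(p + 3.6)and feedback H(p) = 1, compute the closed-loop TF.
Closed-loop T = G/(1+GH).
Numerator: G_num * H_den = 1.
Denominator: G_den * H_den + G_num * H_num = (p + 3.6) + (1) = p + 4.6.
T(p) = (1)/(p + 4.6)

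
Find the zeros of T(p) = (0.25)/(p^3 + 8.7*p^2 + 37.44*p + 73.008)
Numerator is a nonzero constant (0.25) → Zeros: none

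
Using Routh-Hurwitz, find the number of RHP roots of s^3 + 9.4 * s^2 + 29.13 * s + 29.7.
Routh array:
s^3: [1, 29.13]; s^2: [9.4, 29.7]; s^1: [25.9704]; s^0: [29.7]
First column: [1, 9.4, 25.9704, 29.7]. Sign changes = RHP roots = 0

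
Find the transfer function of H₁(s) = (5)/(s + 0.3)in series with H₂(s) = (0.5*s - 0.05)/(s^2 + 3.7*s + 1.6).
Series: H = H₁ · H₂ = (n₁·n₂)/(d₁·d₂).
Num: n₁·n₂ = 2.5*s - 0.25. Den: d₁·d₂ = s^3 + 4*s^2 + 2.71*s + 0.48.
H(s) = (2.5*s - 0.25)/(s^3 + 4*s^2 + 2.71*s + 0.48)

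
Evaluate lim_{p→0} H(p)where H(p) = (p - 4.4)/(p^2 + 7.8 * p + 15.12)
DC gain = H(0) = num(0)/den(0) = -4.4/15.12 = -0.291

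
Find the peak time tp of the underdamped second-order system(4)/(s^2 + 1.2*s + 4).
Standard form: ωn²/(s²+2ζωn·s+ωn²) → ωn = 2, ζ = 0.3.
ωd = ωn·√(1-ζ²) = 2·√(1-0.3²) = 1.908.
tp = π/ωd = π/1.908 = 1.647 s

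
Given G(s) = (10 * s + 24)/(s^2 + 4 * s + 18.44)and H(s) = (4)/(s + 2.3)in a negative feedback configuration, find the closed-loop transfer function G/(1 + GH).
Closed-loop T = G/(1+GH).
Numerator: G_num * H_den = 10*s^2 + 47*s + 55.2.
Denominator: G_den * H_den + G_num * H_num = (s^3 + 6.3*s^2 + 27.64*s + 42.412) + (40*s + 96) = s^3 + 6.3*s^2 + 67.64*s + 138.412.
T(s) = (10*s^2 + 47*s + 55.2)/(s^3 + 6.3*s^2 + 67.64*s + 138.412)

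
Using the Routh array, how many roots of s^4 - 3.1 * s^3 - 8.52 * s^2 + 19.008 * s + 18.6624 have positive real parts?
Routh array:
s^4: [1, -8.52, 18.6624]; s^3: [-3.1, 19.008]; s^2: [-2.38839, 18.6624]; s^1: [-5.21481]; s^0: [18.6624]
First column: [1, -3.1, -2.38839, -5.21481, 18.6624]. Sign changes = RHP roots = 2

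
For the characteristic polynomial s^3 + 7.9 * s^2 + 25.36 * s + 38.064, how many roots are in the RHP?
s^3 + 7.9*s^2 + 25.36*s + 38.064 = (s + 3.9)(s^2 + 4*s + 9.76). Poles: -2 + 2.4j, -2 - 2.4j, -3.9. RHP poles (Re>0): 0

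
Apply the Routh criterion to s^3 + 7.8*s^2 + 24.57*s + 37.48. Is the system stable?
Routh array:
s^3: [1, 24.57]; s^2: [7.8, 37.48]; s^1: [19.7649]; s^0: [37.48]
First column: [1, 7.8, 19.7649, 37.48]. Sign changes = 0.
Yes, stable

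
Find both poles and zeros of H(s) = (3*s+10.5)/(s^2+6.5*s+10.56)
Set denominator = 0: s^2 + 6.5*s + 10.56 = (s + 3.2)(s + 3.3) = 0 → Poles: -3.2, -3.3
Set numerator = 0: 3*s + 10.5 = 0 → Zeros: -3.5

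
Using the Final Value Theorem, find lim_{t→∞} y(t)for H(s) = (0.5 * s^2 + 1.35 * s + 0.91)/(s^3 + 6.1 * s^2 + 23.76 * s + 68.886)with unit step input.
FVT: lim_{t→∞} y(t) = lim_{s→0} s*Y(s) where Y(s) = H(s)/s.
= lim_{s→0} H(s) = H(0) = num(0)/den(0) = 0.91/68.886 = 0.01321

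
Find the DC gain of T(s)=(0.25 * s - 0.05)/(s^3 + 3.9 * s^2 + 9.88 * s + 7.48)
DC gain = T(0) = num(0)/den(0) = -0.05/7.48 = -0.006684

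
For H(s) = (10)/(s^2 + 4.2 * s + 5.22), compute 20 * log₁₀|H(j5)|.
Substitute s = j*5: H(j5) = -0.237669 - 0.252329j.
|H(j5)| = sqrt(Re² + Im²) = 0.3466.
20*log₁₀(0.3466) = -9.20 dB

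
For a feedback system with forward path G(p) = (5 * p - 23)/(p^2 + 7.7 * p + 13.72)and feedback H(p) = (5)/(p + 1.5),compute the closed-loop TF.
Closed-loop T = G/(1+GH).
Numerator: G_num * H_den = 5*p^2 - 15.5*p - 34.5.
Denominator: G_den * H_den + G_num * H_num = (p^3 + 9.2*p^2 + 25.27*p + 20.58) + (25*p - 115) = p^3 + 9.2*p^2 + 50.27*p - 94.42.
T(p) = (5*p^2 - 15.5*p - 34.5)/(p^3 + 9.2*p^2 + 50.27*p - 94.42)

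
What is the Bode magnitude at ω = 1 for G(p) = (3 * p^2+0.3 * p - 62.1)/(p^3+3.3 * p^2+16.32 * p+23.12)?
Substitute p = j*1: G(j1) = -2.04879 + 1.59876j.
|G(j1)| = sqrt(Re² + Im²) = 2.599.
20*log₁₀(2.599) = 8.30 dB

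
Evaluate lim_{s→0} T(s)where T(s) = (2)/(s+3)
DC gain = T(0) = num(0)/den(0) = 2/3 = 0.6667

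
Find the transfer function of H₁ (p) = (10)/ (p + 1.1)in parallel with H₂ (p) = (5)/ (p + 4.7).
Parallel: H = H₁ + H₂ = (n₁·d₂ + n₂·d₁)/(d₁·d₂).
n₁·d₂ = 10*p + 47. n₂·d₁ = 5*p + 5.5. Sum = 15*p + 52.5. d₁·d₂ = p^2 + 5.8*p + 5.17.
H(p) = (15*p + 52.5)/(p^2 + 5.8*p + 5.17)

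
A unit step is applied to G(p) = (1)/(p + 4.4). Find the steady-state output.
FVT: lim_{t→∞} y(t) = lim_{p→0} p*Y(p) where Y(p) = G(p)/p.
= lim_{p→0} G(p) = G(0) = num(0)/den(0) = 1/4.4 = 0.2273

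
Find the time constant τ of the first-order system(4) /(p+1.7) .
First-order system: τ = -1/pole. Pole = -1.7. τ = -1/(-1.7) = 0.5882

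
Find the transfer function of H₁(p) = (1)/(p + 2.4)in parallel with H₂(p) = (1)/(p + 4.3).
Parallel: H = H₁ + H₂ = (n₁·d₂ + n₂·d₁)/(d₁·d₂).
n₁·d₂ = p + 4.3. n₂·d₁ = p + 2.4. Sum = 2*p + 6.7. d₁·d₂ = p^2 + 6.7*p + 10.32.
H(p) = (2*p + 6.7)/(p^2 + 6.7*p + 10.32)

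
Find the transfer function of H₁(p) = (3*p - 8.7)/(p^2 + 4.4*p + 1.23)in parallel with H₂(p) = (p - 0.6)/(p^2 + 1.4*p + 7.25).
Parallel: H = H₁ + H₂ = (n₁·d₂ + n₂·d₁)/(d₁·d₂).
n₁·d₂ = 3*p^3 - 4.5*p^2 + 9.57*p - 63.075. n₂·d₁ = p^3 + 3.8*p^2 - 1.41*p - 0.738. Sum = 4*p^3 - 0.7*p^2 + 8.16*p - 63.813. d₁·d₂ = p^4 + 5.8*p^3 + 14.64*p^2 + 33.622*p + 8.9175.
H(p) = (4*p^3 - 0.7*p^2 + 8.16*p - 63.813)/(p^4 + 5.8*p^3 + 14.64*p^2 + 33.622*p + 8.9175)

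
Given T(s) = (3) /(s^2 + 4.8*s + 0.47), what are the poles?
Set denominator = 0: s^2 + 4.8*s + 0.47 = (s + 0.1)(s + 4.7) = 0 → Poles: -0.1, -4.7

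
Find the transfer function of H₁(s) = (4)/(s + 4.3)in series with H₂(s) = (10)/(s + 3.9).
Series: H = H₁ · H₂ = (n₁·n₂)/(d₁·d₂).
Num: n₁·n₂ = 40. Den: d₁·d₂ = s^2 + 8.2*s + 16.77.
H(s) = (40)/(s^2 + 8.2*s + 16.77)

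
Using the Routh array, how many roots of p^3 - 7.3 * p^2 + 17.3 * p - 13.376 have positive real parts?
Routh array:
p^3: [1, 17.3]; p^2: [-7.3, -13.376]; p^1: [15.4677]; p^0: [-13.376]
First column: [1, -7.3, 15.4677, -13.376]. Sign changes = RHP roots = 3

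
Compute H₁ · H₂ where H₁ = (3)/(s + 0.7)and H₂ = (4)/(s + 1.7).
Series: H = H₁ · H₂ = (n₁·n₂)/(d₁·d₂).
Num: n₁·n₂ = 12. Den: d₁·d₂ = s^2 + 2.4*s + 1.19.
H(s) = (12)/(s^2 + 2.4*s + 1.19)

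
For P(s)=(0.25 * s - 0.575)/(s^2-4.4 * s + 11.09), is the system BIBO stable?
Denominator: s^2 - 4.4*s + 11.09. Poles: 2.2 + 2.5j, 2.2 - 2.5j. All Re(p)<0: No (unstable)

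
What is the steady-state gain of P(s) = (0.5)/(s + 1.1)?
DC gain = P(0) = num(0)/den(0) = 0.5/1.1 = 0.4545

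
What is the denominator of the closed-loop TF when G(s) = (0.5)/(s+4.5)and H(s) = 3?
Characteristic poly = G_den * H_den + G_num * H_num = (s + 4.5) + (1.5) = s + 6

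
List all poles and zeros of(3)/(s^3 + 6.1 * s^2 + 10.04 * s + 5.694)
Set denominator = 0: s^3 + 6.1*s^2 + 10.04*s + 5.694 = (s + 3.9)(s^2 + 2.2*s + 1.46) = 0 → Poles: -1.1 + 0.5j, -1.1 - 0.5j, -3.9
Numerator is a nonzero constant (3) → Zeros: none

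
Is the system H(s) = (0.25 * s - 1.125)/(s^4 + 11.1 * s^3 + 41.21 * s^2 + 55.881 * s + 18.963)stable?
Denominator: s^4 + 11.1*s^3 + 41.21*s^2 + 55.881*s + 18.963 = (s + 4.3)(s + 4.2)(s + 2.1)(s + 0.5). Poles: -0.5, -2.1, -4.2, -4.3. All Re(p)<0: Yes (stable)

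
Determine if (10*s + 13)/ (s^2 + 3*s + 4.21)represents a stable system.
Denominator: s^2 + 3*s + 4.21. Poles: -1.5 + 1.4j, -1.5 - 1.4j. All Re(p)<0: Yes (stable)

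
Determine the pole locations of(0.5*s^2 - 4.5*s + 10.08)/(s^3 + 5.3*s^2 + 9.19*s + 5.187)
Set denominator = 0: s^3 + 5.3*s^2 + 9.19*s + 5.187 = (s + 1.9)(s + 2.1)(s + 1.3) = 0 → Poles: -1.3, -1.9, -2.1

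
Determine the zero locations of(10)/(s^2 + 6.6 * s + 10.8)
Numerator is a nonzero constant (10) → Zeros: none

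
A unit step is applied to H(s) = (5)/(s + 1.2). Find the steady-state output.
FVT: lim_{t→∞} y(t) = lim_{s→0} s*Y(s) where Y(s) = H(s)/s.
= lim_{s→0} H(s) = H(0) = num(0)/den(0) = 5/1.2 = 4.167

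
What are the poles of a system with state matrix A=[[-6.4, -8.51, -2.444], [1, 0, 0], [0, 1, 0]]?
Eigenvalues solve det(λI - A) = 0.
Characteristic polynomial: λ^3 + 6.4*λ^2 + 8.51*λ + 2.444 = 0.
Factor: (λ + 0.4)(λ + 1.3)(λ + 4.7) = 0.
Roots: -0.4, -1.3, -4.7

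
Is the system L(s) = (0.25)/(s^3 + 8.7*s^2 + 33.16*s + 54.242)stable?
Denominator: s^3 + 8.7*s^2 + 33.16*s + 54.242 = (s + 3.7)(s^2 + 5*s + 14.66). Poles: -2.5 + 2.9j, -2.5 - 2.9j, -3.7. All Re(p)<0: Yes (stable)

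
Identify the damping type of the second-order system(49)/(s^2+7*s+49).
Standard form: ωn²/(s²+2ζωn·s+ωn²) gives ωn=7, ζ=0.5.
Underdamped (ζ = 0.5 < 1)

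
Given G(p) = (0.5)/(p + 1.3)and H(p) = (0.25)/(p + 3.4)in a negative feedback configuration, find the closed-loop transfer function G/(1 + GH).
Closed-loop T = G/(1+GH).
Numerator: G_num * H_den = 0.5*p + 1.7.
Denominator: G_den * H_den + G_num * H_num = (p^2 + 4.7*p + 4.42) + (0.125) = p^2 + 4.7*p + 4.545.
T(p) = (0.5*p + 1.7)/(p^2 + 4.7*p + 4.545)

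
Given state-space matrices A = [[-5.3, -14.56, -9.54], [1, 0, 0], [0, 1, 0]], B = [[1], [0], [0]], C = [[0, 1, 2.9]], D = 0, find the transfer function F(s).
F(s) = C(sI - A)⁻¹B + D.
Characteristic polynomial det(sI - A) = s^3 + 5.3*s^2 + 14.56*s + 9.54.
Numerator from C·adj(sI-A)·B + D·det(sI-A) = s + 2.9.
F(s) = (s + 2.9)/(s^3 + 5.3*s^2 + 14.56*s + 9.54)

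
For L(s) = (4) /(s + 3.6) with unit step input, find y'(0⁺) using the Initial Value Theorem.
IVT: y'(0⁺) = lim_{s→∞} s²·Y(s) = lim_{s→∞} s·L(s).
deg(num) = 0, deg(den) = 1, relative degree = 1, so s·L(s) → (leading num)/(leading den) = 4/1 = 4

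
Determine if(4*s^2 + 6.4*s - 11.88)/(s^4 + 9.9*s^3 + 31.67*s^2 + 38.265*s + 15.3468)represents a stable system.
Denominator: s^4 + 9.9*s^3 + 31.67*s^2 + 38.265*s + 15.3468 = (s + 2.9)(s + 0.9)(s + 4.9)(s + 1.2). Poles: -0.9, -1.2, -2.9, -4.9. All Re(p)<0: Yes (stable)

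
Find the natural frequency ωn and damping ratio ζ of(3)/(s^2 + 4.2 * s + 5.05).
Underdamped: complex pole -2.1 + 0.8j. ωn = |pole| = 2.247, ζ = -Re(pole)/ωn = 0.9345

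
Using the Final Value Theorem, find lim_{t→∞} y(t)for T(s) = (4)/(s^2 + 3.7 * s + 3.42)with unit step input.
FVT: lim_{t→∞} y(t) = lim_{s→0} s*Y(s) where Y(s) = T(s)/s.
= lim_{s→0} T(s) = T(0) = num(0)/den(0) = 4/3.42 = 1.17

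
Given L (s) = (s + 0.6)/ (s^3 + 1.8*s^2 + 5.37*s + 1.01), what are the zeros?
Set numerator = 0: s + 0.6 = 0 → Zeros: -0.6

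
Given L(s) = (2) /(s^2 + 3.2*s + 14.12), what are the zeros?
Numerator is a nonzero constant (2) → Zeros: none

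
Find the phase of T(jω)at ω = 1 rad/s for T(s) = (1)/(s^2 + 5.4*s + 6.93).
Substitute s = j*1: T(j1) = 0.0921883 - 0.0839488j.
∠T(j1) = atan2(Im, Re) = atan2(-0.0839488, 0.0921883) = -42.32°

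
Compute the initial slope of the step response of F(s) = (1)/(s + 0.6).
IVT: y'(0⁺) = lim_{s→∞} s²·Y(s) = lim_{s→∞} s·F(s).
deg(num) = 0, deg(den) = 1, relative degree = 1, so s·F(s) → (leading num)/(leading den) = 1/1 = 1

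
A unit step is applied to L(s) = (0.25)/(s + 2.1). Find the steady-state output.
FVT: lim_{t→∞} y(t) = lim_{s→0} s*Y(s) where Y(s) = L(s)/s.
= lim_{s→0} L(s) = L(0) = num(0)/den(0) = 0.25/2.1 = 0.119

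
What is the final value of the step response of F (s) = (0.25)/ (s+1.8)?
FVT: lim_{t→∞} y(t) = lim_{s→0} s*Y(s) where Y(s) = F(s)/s.
= lim_{s→0} F(s) = F(0) = num(0)/den(0) = 0.25/1.8 = 0.1389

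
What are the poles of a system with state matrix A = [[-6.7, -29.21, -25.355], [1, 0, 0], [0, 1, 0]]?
Eigenvalues solve det(λI - A) = 0.
Characteristic polynomial: λ^3 + 6.7*λ^2 + 29.21*λ + 25.355 = 0.
Factor: (λ + 1.1)(λ^2 + 5.6*λ + 23.05) = 0.
Roots: -1.1, -2.8 + 3.9j, -2.8 - 3.9j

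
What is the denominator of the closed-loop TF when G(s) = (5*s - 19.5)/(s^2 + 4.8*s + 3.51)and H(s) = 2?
Characteristic poly = G_den * H_den + G_num * H_num = (s^2 + 4.8*s + 3.51) + (10*s - 39) = s^2 + 14.8*s - 35.49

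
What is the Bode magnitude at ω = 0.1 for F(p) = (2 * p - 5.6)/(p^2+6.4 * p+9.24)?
Substitute p = j*0.1: F(j0.1) = -0.602319 + 0.0634327j.
|F(j0.1)| = sqrt(Re² + Im²) = 0.6056.
20*log₁₀(0.6056) = -4.36 dB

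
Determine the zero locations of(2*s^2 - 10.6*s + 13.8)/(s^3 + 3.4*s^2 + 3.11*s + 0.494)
Set numerator = 0: 2*s^2 - 10.6*s + 13.8 = 2*(s - 3)(s - 2.3) = 0 → Zeros: 2.3, 3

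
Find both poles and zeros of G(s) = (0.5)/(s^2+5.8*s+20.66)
Set denominator = 0: s^2 + 5.8*s + 20.66 = 0 → Poles: -2.9 + 3.5j, -2.9 - 3.5j
Numerator is a nonzero constant (0.5) → Zeros: none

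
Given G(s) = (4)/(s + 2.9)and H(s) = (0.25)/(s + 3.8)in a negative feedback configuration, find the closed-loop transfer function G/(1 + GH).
Closed-loop T = G/(1+GH).
Numerator: G_num * H_den = 4*s + 15.2.
Denominator: G_den * H_den + G_num * H_num = (s^2 + 6.7*s + 11.02) + (1) = s^2 + 6.7*s + 12.02.
T(s) = (4*s + 15.2)/(s^2 + 6.7*s + 12.02)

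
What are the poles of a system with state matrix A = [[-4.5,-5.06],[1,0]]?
Eigenvalues solve det(λI - A) = 0.
Characteristic polynomial: λ^2 + 4.5*λ + 5.06 = 0.
Factor: (λ + 2.2)(λ + 2.3) = 0.
Roots: -2.2, -2.3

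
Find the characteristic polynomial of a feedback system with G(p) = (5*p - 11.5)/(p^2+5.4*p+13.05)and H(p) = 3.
Characteristic poly = G_den * H_den + G_num * H_num = (p^2 + 5.4*p + 13.05) + (15*p - 34.5) = p^2 + 20.4*p - 21.45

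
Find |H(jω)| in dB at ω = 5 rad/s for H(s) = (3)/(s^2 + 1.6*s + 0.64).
Substitute s = j*5: H(j5) = -0.111164 - 0.0365069j.
|H(j5)| = sqrt(Re² + Im²) = 0.117.
20*log₁₀(0.117) = -18.64 dB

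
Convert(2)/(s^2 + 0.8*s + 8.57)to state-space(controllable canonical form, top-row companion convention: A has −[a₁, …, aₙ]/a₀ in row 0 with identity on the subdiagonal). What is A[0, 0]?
Reachable canonical form for den = s^2 + 0.8*s + 8.57: top row of A = -[a₁,a₂,...,aₙ]/a₀, ones on the subdiagonal, zeros elsewhere.
A = [[-0.8, -8.57], [1, 0]].
A[0,0] = -0.8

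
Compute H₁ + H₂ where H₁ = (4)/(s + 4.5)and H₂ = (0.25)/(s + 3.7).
Parallel: H = H₁ + H₂ = (n₁·d₂ + n₂·d₁)/(d₁·d₂).
n₁·d₂ = 4*s + 14.8. n₂·d₁ = 0.25*s + 1.125. Sum = 4.25*s + 15.925. d₁·d₂ = s^2 + 8.2*s + 16.65.
H(s) = (4.25*s + 15.925)/(s^2 + 8.2*s + 16.65)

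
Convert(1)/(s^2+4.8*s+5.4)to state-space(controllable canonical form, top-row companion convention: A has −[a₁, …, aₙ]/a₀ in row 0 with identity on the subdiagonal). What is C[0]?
Reachable canonical form: C = numerator coefficients (right-aligned, zero-padded to length n).
num = 1, C = [[0, 1]].
C[0] = 0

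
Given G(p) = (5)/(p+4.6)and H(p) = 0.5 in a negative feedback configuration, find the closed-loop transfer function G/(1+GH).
Closed-loop T = G/(1+GH).
Numerator: G_num * H_den = 5.
Denominator: G_den * H_den + G_num * H_num = (p + 4.6) + (2.5) = p + 7.1.
T(p) = (5)/(p + 7.1)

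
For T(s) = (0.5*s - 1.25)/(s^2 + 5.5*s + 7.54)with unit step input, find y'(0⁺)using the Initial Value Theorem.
IVT: y'(0⁺) = lim_{s→∞} s²·Y(s) = lim_{s→∞} s·T(s).
deg(num) = 1, deg(den) = 2, relative degree = 1, so s·T(s) → (leading num)/(leading den) = 0.5/1 = 0.5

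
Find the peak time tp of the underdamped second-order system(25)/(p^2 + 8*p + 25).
Standard form: ωn²/(p²+2ζωn·p+ωn²) → ωn = 5, ζ = 0.8.
ωd = ωn·√(1-ζ²) = 5·√(1-0.8²) = 3.
tp = π/ωd = π/3 = 1.047 s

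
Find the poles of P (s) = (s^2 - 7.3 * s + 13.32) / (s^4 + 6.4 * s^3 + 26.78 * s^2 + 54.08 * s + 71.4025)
Set denominator = 0: s^4 + 6.4*s^3 + 26.78*s^2 + 54.08*s + 71.4025 = (s^2 + 2.6*s + 8.45)(s^2 + 3.8*s + 8.45) = 0 → Poles: -1.3 + 2.6j, -1.3 - 2.6j, -1.9 + 2.2j, -1.9 - 2.2j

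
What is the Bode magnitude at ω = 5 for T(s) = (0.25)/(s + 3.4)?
Substitute s = j*5: T(j5) = 0.0232495 - 0.0341904j.
|T(j5)| = sqrt(Re² + Im²) = 0.04135.
20*log₁₀(0.04135) = -27.67 dB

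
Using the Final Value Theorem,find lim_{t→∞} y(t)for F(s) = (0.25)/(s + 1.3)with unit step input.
FVT: lim_{t→∞} y(t) = lim_{s→0} s*Y(s) where Y(s) = F(s)/s.
= lim_{s→0} F(s) = F(0) = num(0)/den(0) = 0.25/1.3 = 0.1923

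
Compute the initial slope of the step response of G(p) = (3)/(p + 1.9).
IVT: y'(0⁺) = lim_{p→∞} p²·Y(p) = lim_{p→∞} p·G(p).
deg(num) = 0, deg(den) = 1, relative degree = 1, so p·G(p) → (leading num)/(leading den) = 3/1 = 3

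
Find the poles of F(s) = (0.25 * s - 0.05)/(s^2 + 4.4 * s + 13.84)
Set denominator = 0: s^2 + 4.4*s + 13.84 = 0 → Poles: -2.2 + 3j, -2.2 - 3j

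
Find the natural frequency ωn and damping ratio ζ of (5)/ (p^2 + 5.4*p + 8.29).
Underdamped: complex pole -2.7 + 1j. ωn = |pole| = 2.879, ζ = -Re(pole)/ωn = 0.9377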